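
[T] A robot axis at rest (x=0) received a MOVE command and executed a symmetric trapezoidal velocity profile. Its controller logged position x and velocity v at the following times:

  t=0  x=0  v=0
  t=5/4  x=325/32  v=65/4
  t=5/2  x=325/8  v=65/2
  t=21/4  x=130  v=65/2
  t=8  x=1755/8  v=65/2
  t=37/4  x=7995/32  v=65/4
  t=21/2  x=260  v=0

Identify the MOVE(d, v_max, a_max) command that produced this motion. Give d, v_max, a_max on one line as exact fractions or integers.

d=260 v_max=65/2 a_max=13

final state: t=21/2, x=260, v=0 → d = 260
a_max = (65/4−0)/(5/4−0) = 13
max v = 65/2 over t∈[5/2,8] → v_max = 65/2
check: 65/2·(5/2+11/2) = 260 ✓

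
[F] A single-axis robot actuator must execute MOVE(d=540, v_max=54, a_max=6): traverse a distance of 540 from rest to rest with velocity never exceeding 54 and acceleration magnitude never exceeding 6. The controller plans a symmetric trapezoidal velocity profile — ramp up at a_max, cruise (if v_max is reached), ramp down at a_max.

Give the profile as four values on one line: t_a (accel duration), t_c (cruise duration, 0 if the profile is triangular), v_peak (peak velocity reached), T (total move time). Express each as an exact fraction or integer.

v_max²/a_max = 54²/6 = 486
540 ≥ 486 ⇒ cruise phase
t_a = 54/6 = 9; v_peak = 54
d_cruise = 540 − 486 = 54; t_c = 54/54 = 1
T = 2·9 + 1 = 19

t_a=9 t_c=1 v_peak=54 T=19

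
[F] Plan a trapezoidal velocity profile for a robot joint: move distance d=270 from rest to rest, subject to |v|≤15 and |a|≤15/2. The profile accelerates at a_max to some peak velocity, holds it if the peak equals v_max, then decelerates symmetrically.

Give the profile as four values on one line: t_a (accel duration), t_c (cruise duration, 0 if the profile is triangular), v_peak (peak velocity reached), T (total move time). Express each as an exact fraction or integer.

t_a=2 t_c=16 v_peak=15 T=20

v_max²/a_max = 15²/(15/2) = 30
270 ≥ 30 so v_max reached
t_a = 15/(15/2) = 2; v_peak = 15
d_cruise = 270 − 30 = 240; t_c = 240/15 = 16
T = 2·2 + 16 = 20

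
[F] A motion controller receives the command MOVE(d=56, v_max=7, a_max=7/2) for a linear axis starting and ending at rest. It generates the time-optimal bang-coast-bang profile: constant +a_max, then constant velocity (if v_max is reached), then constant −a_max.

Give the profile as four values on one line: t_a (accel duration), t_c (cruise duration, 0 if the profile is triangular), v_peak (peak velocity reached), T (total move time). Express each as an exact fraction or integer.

t_a=2 t_c=6 v_peak=7 T=10

v_max²/a_max = 7²/(7/2) = 14
56 ≥ 14 ⇒ cruise phase
t_a = 7/(7/2) = 2; v_peak = 7
d_cruise = 56 − 14 = 42; t_c = 42/7 = 6
T = 2·2 + 6 = 10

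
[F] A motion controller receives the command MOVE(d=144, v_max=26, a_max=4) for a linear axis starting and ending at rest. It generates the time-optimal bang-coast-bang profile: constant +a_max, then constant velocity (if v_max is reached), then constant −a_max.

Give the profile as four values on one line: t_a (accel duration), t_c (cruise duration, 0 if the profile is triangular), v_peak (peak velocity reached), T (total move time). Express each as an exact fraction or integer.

t_a=6 t_c=0 v_peak=24 T=12

v_max²/a_max = 26²/4 = 169
144 < 169 so t_c = 0
v_peak = √(144·4) = √576 = 24
t_a = 24/4 = 6; t_c = 0
T = 2·6 = 12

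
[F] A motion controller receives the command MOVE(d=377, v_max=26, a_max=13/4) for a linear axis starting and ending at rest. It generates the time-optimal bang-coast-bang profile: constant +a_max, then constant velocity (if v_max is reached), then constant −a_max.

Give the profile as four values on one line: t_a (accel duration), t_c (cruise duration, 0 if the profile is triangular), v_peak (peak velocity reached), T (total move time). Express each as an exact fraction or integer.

t_a=8 t_c=13/2 v_peak=26 T=45/2

vₘ²/aₘ = 26²/(13/4) = 208
377 ≥ 208 → trapezoidal
t_a = 26/(13/4) = 8; v_peak = 26
d_cruise = 377 − 208 = 169; t_c = 169/26 = 13/2
T = 2·8 + 13/2 = 45/2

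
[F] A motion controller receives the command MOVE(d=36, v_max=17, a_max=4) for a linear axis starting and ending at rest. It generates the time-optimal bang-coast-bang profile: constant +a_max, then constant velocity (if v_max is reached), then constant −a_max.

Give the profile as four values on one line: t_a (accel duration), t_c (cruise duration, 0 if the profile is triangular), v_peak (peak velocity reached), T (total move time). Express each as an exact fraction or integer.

v_max²/a_max = 17²/4 = 289/4
36 < 289/4 → triangular
v_peak = √(36·4) = √144 = 12
t_a = 12/4 = 3; t_c = 0
T = 2·3 = 6

t_a=3 t_c=0 v_peak=12 T=6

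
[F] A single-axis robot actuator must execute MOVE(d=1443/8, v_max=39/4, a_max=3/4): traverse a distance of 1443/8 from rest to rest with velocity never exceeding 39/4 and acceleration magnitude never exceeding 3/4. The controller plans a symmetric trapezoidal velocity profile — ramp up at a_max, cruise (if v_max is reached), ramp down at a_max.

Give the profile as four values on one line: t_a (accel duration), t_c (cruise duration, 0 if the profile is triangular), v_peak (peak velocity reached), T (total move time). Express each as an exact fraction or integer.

v_max²/a_max = (39/4)²/(3/4) = 507/4
1443/8 ≥ 507/4 so v_max reached
t_a = (39/4)/(3/4) = 13; v_peak = 39/4
d_cruise = 1443/8 − 507/4 = 429/8; t_c = (429/8)/(39/4) = 11/2
T = 2·13 + 11/2 = 63/2

t_a=13 t_c=11/2 v_peak=39/4 T=63/2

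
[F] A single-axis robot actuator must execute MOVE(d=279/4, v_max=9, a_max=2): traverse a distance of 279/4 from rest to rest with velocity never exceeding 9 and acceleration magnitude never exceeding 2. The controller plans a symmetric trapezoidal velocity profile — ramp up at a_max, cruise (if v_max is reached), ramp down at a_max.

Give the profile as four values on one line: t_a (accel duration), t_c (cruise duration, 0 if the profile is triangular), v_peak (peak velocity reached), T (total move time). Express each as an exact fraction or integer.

t_a=9/2 t_c=13/4 v_peak=9 T=49/4

v_max²/a_max = 9²/2 = 81/2
279/4 ≥ 81/2 so v_max reached
t_a = 9/2; v_peak = 9
d_cruise = 279/4 − 81/2 = 117/4; t_c = (117/4)/9 = 13/4
T = 2·9/2 + 13/4 = 49/4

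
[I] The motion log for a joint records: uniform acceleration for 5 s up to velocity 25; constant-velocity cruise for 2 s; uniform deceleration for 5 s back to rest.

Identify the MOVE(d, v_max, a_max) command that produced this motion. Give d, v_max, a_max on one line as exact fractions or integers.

d=175 v_max=25 a_max=5

a_max = 25/5 = 5
d_a = ½·25·5 = 125/2; d_c = 25·2 = 50
d = 2·125/2 + 50 = 175
t_c = 2 > 0 ⇒ limit active, v_max = 25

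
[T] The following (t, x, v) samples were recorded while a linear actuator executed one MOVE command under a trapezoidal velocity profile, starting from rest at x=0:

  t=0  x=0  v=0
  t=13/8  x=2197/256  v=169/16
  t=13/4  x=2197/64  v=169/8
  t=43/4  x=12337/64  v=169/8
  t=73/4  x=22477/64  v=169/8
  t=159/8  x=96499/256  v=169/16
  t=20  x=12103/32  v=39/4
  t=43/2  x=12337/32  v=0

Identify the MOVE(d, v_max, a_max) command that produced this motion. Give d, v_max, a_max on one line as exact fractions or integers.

d=12337/32 v_max=169/8 a_max=13/2

final state: t=43/2, x=12337/32, v=0 → d = 12337/32
a_max = (169/16−0)/(13/8−0) = 13/2
max v = 169/8 over t∈[13/4,73/4] → v_max = 169/8
check: 169/8·(13/4+15) = 12337/32 ✓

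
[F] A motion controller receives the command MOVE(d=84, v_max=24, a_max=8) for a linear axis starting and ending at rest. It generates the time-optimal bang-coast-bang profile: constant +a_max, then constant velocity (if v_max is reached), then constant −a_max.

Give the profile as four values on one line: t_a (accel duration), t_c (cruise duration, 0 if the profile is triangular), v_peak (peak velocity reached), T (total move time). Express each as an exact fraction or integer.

t_a=3 t_c=1/2 v_peak=24 T=13/2

(v_max)²/a_max = 24²/8 = 72
84 ≥ 72 → trapezoidal
t_a = 24/8 = 3; v_peak = 24
d_cruise = 84 − 72 = 12; t_c = 12/24 = 1/2
T = 2·3 + 1/2 = 13/2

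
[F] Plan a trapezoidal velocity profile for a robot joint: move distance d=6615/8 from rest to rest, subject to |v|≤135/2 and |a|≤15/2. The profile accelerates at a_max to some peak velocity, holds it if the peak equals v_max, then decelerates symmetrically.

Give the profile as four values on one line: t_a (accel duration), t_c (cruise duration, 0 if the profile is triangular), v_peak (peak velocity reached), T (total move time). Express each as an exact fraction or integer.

t_a=9 t_c=13/4 v_peak=135/2 T=85/4

vₘ²/aₘ = (135/2)²/(15/2) = 1215/2
6615/8 ≥ 1215/2 ⇒ cruise phase
t_a = (135/2)/(15/2) = 9; v_peak = 135/2
d_cruise = 6615/8 − 1215/2 = 1755/8; t_c = (1755/8)/(135/2) = 13/4
T = 2·9 + 13/4 = 85/4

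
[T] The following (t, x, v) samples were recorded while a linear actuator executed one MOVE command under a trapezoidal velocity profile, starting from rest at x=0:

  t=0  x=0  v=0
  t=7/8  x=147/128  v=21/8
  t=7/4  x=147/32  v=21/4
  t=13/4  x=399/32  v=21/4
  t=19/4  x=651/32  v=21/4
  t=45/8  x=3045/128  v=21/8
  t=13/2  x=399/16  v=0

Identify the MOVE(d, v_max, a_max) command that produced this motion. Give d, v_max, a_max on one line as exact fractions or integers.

final state: t=13/2, x=399/16, v=0 → d = 399/16
a_max = (21/8−0)/(7/8−0) = 3
max v = 21/4 over t∈[7/4,19/4] → v_max = 21/4
check: 21/4·(7/4+3) = 399/16 ✓

d=399/16 v_max=21/4 a_max=3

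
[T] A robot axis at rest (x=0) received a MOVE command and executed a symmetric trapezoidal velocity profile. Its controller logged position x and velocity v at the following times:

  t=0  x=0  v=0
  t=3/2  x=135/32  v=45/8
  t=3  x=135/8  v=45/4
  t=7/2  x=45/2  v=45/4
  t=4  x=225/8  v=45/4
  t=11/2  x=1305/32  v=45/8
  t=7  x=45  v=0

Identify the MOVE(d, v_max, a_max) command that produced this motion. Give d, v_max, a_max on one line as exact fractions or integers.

final state: t=7, x=45, v=0 → d = 45
a_max = (45/8−0)/(3/2−0) = 15/4
max v = 45/4 over t∈[3,4] → v_max = 45/4
check: 45/4·(3+1) = 45 ✓

d=45 v_max=45/4 a_max=15/4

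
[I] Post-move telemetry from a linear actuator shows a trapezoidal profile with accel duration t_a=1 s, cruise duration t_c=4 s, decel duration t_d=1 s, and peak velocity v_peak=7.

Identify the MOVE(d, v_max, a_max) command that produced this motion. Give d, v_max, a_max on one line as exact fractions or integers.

a_max = 7/1 = 7
d_a = ½·7·1 = 7/2; d_c = 7·4 = 28
d = 2·7/2 + 28 = 35
t_c = 4 > 0 ⇒ limit active, v_max = 7

d=35 v_max=7 a_max=7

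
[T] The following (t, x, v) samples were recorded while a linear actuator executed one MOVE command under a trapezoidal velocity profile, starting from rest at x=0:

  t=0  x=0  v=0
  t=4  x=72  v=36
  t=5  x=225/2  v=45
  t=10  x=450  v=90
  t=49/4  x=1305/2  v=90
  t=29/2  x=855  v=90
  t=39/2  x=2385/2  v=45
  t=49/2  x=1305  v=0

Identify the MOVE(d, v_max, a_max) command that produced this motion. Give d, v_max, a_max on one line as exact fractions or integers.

d=1305 v_max=90 a_max=9

final state: t=49/2, x=1305, v=0 → d = 1305
a_max = (36−0)/(4−0) = 9
max v = 90 over t∈[10,29/2] → v_max = 90
check: 90·(10+9/2) = 1305 ✓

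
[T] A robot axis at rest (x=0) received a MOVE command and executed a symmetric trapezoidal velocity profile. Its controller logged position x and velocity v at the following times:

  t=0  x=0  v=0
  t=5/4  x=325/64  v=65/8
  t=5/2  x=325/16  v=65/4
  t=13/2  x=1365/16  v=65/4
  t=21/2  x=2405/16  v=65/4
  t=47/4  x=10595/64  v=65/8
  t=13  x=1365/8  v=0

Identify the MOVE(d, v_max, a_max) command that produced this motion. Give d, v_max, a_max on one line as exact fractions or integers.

d=1365/8 v_max=65/4 a_max=13/2

final state: t=13, x=1365/8, v=0 → d = 1365/8
a_max = (65/8−0)/(5/4−0) = 13/2
max v = 65/4 over t∈[5/2,21/2] → v_max = 65/4
check: 65/4·(5/2+8) = 1365/8 ✓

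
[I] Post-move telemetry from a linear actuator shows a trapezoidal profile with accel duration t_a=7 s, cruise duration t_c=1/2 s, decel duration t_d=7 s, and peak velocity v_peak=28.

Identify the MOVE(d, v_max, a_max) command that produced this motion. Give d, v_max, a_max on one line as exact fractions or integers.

d=210 v_max=28 a_max=4

a_max = 28/7 = 4
d_a = ½·28·7 = 98; d_c = 28·1/2 = 14
d = 2·98 + 14 = 210
t_c = 1/2 > 0 → v_max = v_peak = 28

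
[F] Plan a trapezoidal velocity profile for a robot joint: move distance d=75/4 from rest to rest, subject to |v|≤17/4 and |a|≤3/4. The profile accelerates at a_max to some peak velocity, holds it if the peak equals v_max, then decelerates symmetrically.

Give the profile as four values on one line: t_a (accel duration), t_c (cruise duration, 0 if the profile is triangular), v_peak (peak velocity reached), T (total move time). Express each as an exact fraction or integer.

vₘ²/aₘ = (17/4)²/(3/4) = 289/12
75/4 < 289/12 ⇒ no cruise
v_peak = √(75/4·3/4) = √(225/16) = 15/4
t_a = (15/4)/(3/4) = 5; t_c = 0
T = 2·5 = 10

t_a=5 t_c=0 v_peak=15/4 T=10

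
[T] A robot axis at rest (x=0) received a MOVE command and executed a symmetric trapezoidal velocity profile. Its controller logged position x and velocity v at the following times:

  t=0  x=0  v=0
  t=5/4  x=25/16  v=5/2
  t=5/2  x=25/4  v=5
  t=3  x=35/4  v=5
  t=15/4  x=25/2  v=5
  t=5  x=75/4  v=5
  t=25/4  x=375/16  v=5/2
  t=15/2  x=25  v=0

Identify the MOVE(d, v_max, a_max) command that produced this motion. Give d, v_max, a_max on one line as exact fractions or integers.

d=25 v_max=5 a_max=2

final state: t=15/2, x=25, v=0 → d = 25
a_max = (5/2−0)/(5/4−0) = 2
max v = 5 over t∈[5/2,5] → v_max = 5
check: 5·(5/2+5/2) = 25 ✓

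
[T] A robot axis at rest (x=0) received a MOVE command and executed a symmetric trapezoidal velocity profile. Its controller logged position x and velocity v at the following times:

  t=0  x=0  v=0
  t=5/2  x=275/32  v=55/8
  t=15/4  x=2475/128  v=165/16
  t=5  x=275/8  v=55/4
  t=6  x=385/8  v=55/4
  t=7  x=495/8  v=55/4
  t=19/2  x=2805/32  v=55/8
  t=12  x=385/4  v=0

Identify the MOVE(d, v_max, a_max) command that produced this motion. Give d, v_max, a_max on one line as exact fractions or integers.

final state: t=12, x=385/4, v=0 → d = 385/4
a_max = (55/8−0)/(5/2−0) = 11/4
max v = 55/4 over t∈[5,7] → v_max = 55/4
check: 55/4·(5+2) = 385/4 ✓

d=385/4 v_max=55/4 a_max=11/4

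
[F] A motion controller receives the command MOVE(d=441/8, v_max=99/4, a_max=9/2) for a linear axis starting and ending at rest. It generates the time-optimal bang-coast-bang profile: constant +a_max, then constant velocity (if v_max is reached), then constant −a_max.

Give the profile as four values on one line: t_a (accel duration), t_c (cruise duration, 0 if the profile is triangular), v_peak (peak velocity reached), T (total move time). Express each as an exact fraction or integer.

t_a=7/2 t_c=0 v_peak=63/4 T=7

v_max²/a_max = (99/4)²/(9/2) = 1089/8
441/8 < 1089/8 → triangular
v_peak = √(441/8·9/2) = √(3969/16) = 63/4
t_a = (63/4)/(9/2) = 7/2; t_c = 0
T = 2·7/2 = 7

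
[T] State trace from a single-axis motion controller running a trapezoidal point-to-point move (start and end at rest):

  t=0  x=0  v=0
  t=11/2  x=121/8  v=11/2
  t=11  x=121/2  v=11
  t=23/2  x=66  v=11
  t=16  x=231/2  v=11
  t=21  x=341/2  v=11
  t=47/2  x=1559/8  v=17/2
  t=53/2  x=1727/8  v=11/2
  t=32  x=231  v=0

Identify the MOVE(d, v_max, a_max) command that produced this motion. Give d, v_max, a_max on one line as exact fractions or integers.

final state: t=32, x=231, v=0 → d = 231
a_max = (11/2−0)/(11/2−0) = 1
max v = 11 over t∈[11,21] → v_max = 11
check: 11·(11+10) = 231 ✓

d=231 v_max=11 a_max=1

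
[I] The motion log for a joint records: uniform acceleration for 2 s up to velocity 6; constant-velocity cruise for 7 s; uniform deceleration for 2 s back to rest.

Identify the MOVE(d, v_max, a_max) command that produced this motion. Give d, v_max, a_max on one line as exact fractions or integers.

a_max = 6/2 = 3
d_a = ½·6·2 = 6; d_c = 6·7 = 42
d = 2·6 + 42 = 54
t_c = 7 > 0 ⇒ limit active, v_max = 6

d=54 v_max=6 a_max=3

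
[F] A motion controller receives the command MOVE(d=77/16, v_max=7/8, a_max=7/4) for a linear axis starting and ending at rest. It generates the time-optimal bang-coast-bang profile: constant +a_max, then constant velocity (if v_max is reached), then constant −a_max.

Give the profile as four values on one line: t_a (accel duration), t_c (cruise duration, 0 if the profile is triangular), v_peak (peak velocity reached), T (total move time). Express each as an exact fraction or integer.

v_max²/a_max = (7/8)²/(7/4) = 7/16
77/16 ≥ 7/16 → trapezoidal
t_a = (7/8)/(7/4) = 1/2; v_peak = 7/8
d_cruise = 77/16 − 7/16 = 35/8; t_c = (35/8)/(7/8) = 5
T = 2·1/2 + 5 = 6

t_a=1/2 t_c=5 v_peak=7/8 T=6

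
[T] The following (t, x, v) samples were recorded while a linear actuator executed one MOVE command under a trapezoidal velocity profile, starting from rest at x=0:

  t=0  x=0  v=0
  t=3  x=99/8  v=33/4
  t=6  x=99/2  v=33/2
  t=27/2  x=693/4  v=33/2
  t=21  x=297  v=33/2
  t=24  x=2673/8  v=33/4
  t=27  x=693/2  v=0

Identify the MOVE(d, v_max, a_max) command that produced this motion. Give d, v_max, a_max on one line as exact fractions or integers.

final state: t=27, x=693/2, v=0 → d = 693/2
a_max = (33/4−0)/(3−0) = 11/4
max v = 33/2 over t∈[6,21] → v_max = 33/2
check: 33/2·(6+15) = 693/2 ✓

d=693/2 v_max=33/2 a_max=11/4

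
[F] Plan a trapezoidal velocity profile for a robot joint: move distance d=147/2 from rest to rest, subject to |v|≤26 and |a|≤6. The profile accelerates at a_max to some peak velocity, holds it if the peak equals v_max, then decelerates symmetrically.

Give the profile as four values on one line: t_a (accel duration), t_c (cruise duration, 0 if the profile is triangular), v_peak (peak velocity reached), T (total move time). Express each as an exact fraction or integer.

t_a=7/2 t_c=0 v_peak=21 T=7

(v_max)²/a_max = 26²/6 = 338/3
147/2 < 338/3 → triangular
v_peak = √(147/2·6) = √441 = 21
t_a = 21/6 = 7/2; t_c = 0
T = 2·7/2 = 7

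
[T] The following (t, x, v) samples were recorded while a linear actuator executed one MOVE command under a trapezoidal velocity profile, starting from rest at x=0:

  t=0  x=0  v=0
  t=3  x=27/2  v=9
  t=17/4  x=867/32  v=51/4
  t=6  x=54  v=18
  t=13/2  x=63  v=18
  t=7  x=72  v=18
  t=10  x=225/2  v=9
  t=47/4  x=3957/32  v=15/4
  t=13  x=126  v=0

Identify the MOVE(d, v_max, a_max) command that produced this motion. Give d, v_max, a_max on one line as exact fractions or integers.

final state: t=13, x=126, v=0 → d = 126
a_max = (9−0)/(3−0) = 3
max v = 18 over t∈[6,7] → v_max = 18
check: 18·(6+1) = 126 ✓

d=126 v_max=18 a_max=3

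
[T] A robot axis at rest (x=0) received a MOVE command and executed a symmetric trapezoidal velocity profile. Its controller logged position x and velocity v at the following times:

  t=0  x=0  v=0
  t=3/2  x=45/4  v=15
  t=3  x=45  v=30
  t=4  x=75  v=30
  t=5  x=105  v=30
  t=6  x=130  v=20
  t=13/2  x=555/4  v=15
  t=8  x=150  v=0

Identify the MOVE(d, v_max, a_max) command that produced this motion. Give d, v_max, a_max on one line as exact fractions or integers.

d=150 v_max=30 a_max=10

final state: t=8, x=150, v=0 → d = 150
a_max = (15−0)/(3/2−0) = 10
max v = 30 over t∈[3,5] → v_max = 30
check: 30·(3+2) = 150 ✓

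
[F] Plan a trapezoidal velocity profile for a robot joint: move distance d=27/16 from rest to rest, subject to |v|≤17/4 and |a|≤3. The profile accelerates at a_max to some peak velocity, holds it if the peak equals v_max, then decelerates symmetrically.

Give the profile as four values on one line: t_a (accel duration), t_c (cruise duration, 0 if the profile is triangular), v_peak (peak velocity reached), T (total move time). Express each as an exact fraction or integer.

v_max²/a_max = (17/4)²/3 = 289/48
27/16 < 289/48 ⇒ no cruise
v_peak = √(27/16·3) = √(81/16) = 9/4
t_a = (9/4)/3 = 3/4; t_c = 0
T = 2·3/4 = 3/2

t_a=3/4 t_c=0 v_peak=9/4 T=3/2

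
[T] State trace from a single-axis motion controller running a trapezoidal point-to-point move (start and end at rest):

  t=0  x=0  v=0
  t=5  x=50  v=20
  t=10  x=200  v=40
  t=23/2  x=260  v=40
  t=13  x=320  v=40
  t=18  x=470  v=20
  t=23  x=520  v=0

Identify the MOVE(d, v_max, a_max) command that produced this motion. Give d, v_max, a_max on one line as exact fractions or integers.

d=520 v_max=40 a_max=4

final state: t=23, x=520, v=0 → d = 520
a_max = (20−0)/(5−0) = 4
max v = 40 over t∈[10,13] → v_max = 40
check: 40·(10+3) = 520 ✓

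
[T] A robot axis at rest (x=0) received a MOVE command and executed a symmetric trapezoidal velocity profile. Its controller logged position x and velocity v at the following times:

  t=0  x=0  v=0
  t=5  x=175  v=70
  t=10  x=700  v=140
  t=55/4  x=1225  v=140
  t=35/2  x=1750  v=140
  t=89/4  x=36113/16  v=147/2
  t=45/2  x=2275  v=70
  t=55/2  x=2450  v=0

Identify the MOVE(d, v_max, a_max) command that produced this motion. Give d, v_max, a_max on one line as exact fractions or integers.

d=2450 v_max=140 a_max=14

final state: t=55/2, x=2450, v=0 → d = 2450
a_max = (70−0)/(5−0) = 14
max v = 140 over t∈[10,35/2] → v_max = 140
check: 140·(10+15/2) = 2450 ✓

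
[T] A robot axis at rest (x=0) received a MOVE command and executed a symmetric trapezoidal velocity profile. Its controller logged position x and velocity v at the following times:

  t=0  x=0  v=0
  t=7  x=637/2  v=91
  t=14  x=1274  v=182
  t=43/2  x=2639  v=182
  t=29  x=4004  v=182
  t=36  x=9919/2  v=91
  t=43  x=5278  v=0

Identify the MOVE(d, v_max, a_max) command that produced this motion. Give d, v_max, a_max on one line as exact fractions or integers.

d=5278 v_max=182 a_max=13

final state: t=43, x=5278, v=0 → d = 5278
a_max = (91−0)/(7−0) = 13
max v = 182 over t∈[14,29] → v_max = 182
check: 182·(14+15) = 5278 ✓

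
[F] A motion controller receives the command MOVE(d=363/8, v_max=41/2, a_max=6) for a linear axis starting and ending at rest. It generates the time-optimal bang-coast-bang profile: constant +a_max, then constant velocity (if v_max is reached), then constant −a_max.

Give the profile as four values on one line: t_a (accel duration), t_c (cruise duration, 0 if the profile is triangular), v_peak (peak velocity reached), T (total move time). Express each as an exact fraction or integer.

t_a=11/4 t_c=0 v_peak=33/2 T=11/2

vₘ²/aₘ = (41/2)²/6 = 1681/24
363/8 < 1681/24 → triangular
v_peak = √(363/8·6) = √(1089/4) = 33/2
t_a = (33/2)/6 = 11/4; t_c = 0
T = 2·11/4 = 11/2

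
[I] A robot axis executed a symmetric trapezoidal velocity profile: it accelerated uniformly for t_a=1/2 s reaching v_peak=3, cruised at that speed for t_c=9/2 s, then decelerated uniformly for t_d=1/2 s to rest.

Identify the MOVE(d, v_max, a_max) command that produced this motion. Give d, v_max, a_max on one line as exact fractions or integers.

a_max = 3/(1/2) = 6
d_a = ½·3·1/2 = 3/4; d_c = 3·9/2 = 27/2
d = 2·3/4 + 27/2 = 15
t_c = 9/2 > 0 → v_max = v_peak = 3

d=15 v_max=3 a_max=6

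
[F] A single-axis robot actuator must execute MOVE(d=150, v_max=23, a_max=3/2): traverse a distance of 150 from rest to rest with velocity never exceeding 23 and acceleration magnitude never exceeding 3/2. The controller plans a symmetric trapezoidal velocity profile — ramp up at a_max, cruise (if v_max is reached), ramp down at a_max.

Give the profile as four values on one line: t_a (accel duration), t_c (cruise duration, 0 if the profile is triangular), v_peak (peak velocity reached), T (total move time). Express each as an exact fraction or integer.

(v_max)²/a_max = 23²/(3/2) = 1058/3
150 < 1058/3 ⇒ no cruise
v_peak = √(150·3/2) = √225 = 15
t_a = 15/(3/2) = 10; t_c = 0
T = 2·10 = 20

t_a=10 t_c=0 v_peak=15 T=20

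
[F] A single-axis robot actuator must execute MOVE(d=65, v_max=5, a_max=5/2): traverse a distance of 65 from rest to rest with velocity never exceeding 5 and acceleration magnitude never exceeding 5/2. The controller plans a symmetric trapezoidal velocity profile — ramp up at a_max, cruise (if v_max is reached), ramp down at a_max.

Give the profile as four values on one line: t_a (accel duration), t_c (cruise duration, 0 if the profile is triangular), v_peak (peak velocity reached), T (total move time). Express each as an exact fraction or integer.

vₘ²/aₘ = 5²/(5/2) = 10
65 ≥ 10 → trapezoidal
t_a = 5/(5/2) = 2; v_peak = 5
d_cruise = 65 − 10 = 55; t_c = 55/5 = 11
T = 2·2 + 11 = 15

t_a=2 t_c=11 v_peak=5 T=15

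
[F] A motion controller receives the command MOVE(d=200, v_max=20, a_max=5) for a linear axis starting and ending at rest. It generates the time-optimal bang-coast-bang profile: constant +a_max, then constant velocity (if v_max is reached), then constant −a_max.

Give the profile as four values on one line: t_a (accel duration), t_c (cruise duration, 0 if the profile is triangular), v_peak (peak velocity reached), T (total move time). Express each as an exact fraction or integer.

t_a=4 t_c=6 v_peak=20 T=14

(v_max)²/a_max = 20²/5 = 80
200 ≥ 80 so v_max reached
t_a = 20/5 = 4; v_peak = 20
d_cruise = 200 − 80 = 120; t_c = 120/20 = 6
T = 2·4 + 6 = 14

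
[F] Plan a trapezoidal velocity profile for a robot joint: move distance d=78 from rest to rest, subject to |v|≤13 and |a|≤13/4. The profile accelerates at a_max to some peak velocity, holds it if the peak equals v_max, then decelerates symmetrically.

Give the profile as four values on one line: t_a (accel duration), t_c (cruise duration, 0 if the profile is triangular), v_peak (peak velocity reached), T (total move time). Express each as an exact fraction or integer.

v_max²/a_max = 13²/(13/4) = 52
78 ≥ 52 so v_max reached
t_a = 13/(13/4) = 4; v_peak = 13
d_cruise = 78 − 52 = 26; t_c = 26/13 = 2
T = 2·4 + 2 = 10

t_a=4 t_c=2 v_peak=13 T=10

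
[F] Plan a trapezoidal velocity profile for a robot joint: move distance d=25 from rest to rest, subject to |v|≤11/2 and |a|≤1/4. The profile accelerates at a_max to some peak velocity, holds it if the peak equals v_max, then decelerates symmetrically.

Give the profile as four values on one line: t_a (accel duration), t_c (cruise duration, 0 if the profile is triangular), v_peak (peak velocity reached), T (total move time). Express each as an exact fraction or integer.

t_a=10 t_c=0 v_peak=5/2 T=20

v_max²/a_max = (11/2)²/(1/4) = 121
25 < 121 → triangular
v_peak = √(25·1/4) = √(25/4) = 5/2
t_a = (5/2)/(1/4) = 10; t_c = 0
T = 2·10 = 20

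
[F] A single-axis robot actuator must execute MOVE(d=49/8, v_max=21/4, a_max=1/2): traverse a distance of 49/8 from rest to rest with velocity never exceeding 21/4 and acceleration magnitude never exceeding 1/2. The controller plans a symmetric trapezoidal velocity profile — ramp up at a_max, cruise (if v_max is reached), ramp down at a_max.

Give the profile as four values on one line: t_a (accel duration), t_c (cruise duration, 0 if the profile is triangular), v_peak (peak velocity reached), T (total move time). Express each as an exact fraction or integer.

v_max²/a_max = (21/4)²/(1/2) = 441/8
49/8 < 441/8 ⇒ no cruise
v_peak = √(49/8·1/2) = √(49/16) = 7/4
t_a = (7/4)/(1/2) = 7/2; t_c = 0
T = 2·7/2 = 7

t_a=7/2 t_c=0 v_peak=7/4 T=7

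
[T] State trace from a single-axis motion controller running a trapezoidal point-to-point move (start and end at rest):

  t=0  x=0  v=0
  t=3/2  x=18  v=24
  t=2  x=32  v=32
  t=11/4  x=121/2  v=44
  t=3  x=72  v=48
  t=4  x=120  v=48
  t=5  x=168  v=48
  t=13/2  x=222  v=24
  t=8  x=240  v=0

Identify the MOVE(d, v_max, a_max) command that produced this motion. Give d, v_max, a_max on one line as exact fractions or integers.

final state: t=8, x=240, v=0 → d = 240
a_max = (24−0)/(3/2−0) = 16
max v = 48 over t∈[3,5] → v_max = 48
check: 48·(3+2) = 240 ✓

d=240 v_max=48 a_max=16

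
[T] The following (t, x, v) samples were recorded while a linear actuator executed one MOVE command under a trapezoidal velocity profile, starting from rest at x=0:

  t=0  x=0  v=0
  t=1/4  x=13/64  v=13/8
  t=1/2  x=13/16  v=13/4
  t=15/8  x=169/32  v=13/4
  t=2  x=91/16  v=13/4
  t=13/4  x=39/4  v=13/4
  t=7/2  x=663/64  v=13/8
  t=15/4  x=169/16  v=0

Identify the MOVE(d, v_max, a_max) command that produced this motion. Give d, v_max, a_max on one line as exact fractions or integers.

final state: t=15/4, x=169/16, v=0 → d = 169/16
a_max = (13/8−0)/(1/4−0) = 13/2
max v = 13/4 over t∈[1/2,13/4] → v_max = 13/4
check: 13/4·(1/2+11/4) = 169/16 ✓

d=169/16 v_max=13/4 a_max=13/2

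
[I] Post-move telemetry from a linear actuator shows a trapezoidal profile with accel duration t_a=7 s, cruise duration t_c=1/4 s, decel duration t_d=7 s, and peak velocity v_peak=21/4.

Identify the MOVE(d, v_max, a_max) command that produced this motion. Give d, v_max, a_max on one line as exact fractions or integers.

d=609/16 v_max=21/4 a_max=3/4

a_max = (21/4)/7 = 3/4
d_a = ½·21/4·7 = 147/8; d_c = 21/4·1/4 = 21/16
d = 2·147/8 + 21/16 = 609/16
t_c = 1/4 > 0 ⇒ limit active, v_max = 21/4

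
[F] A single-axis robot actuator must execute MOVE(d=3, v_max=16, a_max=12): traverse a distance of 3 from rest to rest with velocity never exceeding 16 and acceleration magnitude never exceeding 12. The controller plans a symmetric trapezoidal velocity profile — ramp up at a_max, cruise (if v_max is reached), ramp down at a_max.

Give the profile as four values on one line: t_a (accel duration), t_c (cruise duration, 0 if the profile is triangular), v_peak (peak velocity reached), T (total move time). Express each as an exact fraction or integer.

t_a=1/2 t_c=0 v_peak=6 T=1

vₘ²/aₘ = 16²/12 = 64/3
3 < 64/3 ⇒ no cruise
v_peak = √(3·12) = √36 = 6
t_a = 6/12 = 1/2; t_c = 0
T = 2·1/2 = 1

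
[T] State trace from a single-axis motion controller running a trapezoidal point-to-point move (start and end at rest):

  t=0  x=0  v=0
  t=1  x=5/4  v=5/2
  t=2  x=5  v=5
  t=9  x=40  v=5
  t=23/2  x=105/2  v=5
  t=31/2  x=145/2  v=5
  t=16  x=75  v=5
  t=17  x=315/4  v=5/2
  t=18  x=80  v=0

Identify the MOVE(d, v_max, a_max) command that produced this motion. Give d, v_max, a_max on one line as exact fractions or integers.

final state: t=18, x=80, v=0 → d = 80
a_max = (5/2−0)/(1−0) = 5/2
max v = 5 over t∈[2,16] → v_max = 5
check: 5·(2+14) = 80 ✓

d=80 v_max=5 a_max=5/2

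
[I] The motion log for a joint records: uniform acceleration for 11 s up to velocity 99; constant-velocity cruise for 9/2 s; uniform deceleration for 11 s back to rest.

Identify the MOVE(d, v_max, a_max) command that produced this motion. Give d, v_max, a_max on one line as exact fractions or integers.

d=3069/2 v_max=99 a_max=9

a_max = 99/11 = 9
d_a = ½·99·11 = 1089/2; d_c = 99·9/2 = 891/2
d = 2·1089/2 + 891/2 = 3069/2
t_c = 9/2 > 0 → v_max = v_peak = 99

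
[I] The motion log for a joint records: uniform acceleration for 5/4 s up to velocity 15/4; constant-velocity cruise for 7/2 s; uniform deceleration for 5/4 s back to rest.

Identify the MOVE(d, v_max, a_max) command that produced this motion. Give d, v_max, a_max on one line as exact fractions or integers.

a_max = (15/4)/(5/4) = 3
d_a = ½·15/4·5/4 = 75/32; d_c = 15/4·7/2 = 105/8
d = 2·75/32 + 105/8 = 285/16
t_c = 7/2 > 0 → v_max = v_peak = 15/4

d=285/16 v_max=15/4 a_max=3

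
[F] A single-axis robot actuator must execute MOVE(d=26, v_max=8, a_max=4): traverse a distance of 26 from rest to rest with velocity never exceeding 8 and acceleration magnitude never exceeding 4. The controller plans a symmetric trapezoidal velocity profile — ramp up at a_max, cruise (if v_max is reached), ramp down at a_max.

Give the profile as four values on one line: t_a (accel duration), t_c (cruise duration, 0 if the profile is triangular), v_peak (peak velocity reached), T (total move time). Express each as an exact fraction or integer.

(v_max)²/a_max = 8²/4 = 16
26 ≥ 16 ⇒ cruise phase
t_a = 8/4 = 2; v_peak = 8
d_cruise = 26 − 16 = 10; t_c = 10/8 = 5/4
T = 2·2 + 5/4 = 21/4

t_a=2 t_c=5/4 v_peak=8 T=21/4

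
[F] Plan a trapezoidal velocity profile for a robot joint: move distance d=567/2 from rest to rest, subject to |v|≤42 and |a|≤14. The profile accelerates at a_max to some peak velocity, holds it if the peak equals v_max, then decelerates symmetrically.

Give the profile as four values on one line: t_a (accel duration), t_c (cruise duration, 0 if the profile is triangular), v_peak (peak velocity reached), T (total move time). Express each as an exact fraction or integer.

vₘ²/aₘ = 42²/14 = 126
567/2 ≥ 126 so v_max reached
t_a = 42/14 = 3; v_peak = 42
d_cruise = 567/2 − 126 = 315/2; t_c = (315/2)/42 = 15/4
T = 2·3 + 15/4 = 39/4

t_a=3 t_c=15/4 v_peak=42 T=39/4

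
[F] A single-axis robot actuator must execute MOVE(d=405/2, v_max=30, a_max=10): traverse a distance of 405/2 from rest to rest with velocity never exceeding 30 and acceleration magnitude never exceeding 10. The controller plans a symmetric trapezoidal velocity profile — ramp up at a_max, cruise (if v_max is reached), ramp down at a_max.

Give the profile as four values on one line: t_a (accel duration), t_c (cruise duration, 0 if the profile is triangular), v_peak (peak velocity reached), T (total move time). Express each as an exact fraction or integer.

vₘ²/aₘ = 30²/10 = 90
405/2 ≥ 90 so v_max reached
t_a = 30/10 = 3; v_peak = 30
d_cruise = 405/2 − 90 = 225/2; t_c = (225/2)/30 = 15/4
T = 2·3 + 15/4 = 39/4

t_a=3 t_c=15/4 v_peak=30 T=39/4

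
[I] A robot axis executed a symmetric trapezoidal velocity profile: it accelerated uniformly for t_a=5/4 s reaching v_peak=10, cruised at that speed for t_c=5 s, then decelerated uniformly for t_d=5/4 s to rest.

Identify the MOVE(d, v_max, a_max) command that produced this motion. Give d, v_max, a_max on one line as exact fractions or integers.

d=125/2 v_max=10 a_max=8

a_max = 10/(5/4) = 8
d_a = ½·10·5/4 = 25/4; d_c = 10·5 = 50
d = 2·25/4 + 50 = 125/2
t_c = 5 > 0 → v_max = v_peak = 10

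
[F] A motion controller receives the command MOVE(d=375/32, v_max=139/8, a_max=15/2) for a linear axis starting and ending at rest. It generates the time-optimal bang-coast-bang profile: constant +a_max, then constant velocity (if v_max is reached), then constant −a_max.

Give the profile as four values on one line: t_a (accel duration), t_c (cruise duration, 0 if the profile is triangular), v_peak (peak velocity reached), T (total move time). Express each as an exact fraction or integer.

vₘ²/aₘ = (139/8)²/(15/2) = 19321/480
375/32 < 19321/480 ⇒ no cruise
v_peak = √(375/32·15/2) = √(5625/64) = 75/8
t_a = (75/8)/(15/2) = 5/4; t_c = 0
T = 2·5/4 = 5/2

t_a=5/4 t_c=0 v_peak=75/8 T=5/2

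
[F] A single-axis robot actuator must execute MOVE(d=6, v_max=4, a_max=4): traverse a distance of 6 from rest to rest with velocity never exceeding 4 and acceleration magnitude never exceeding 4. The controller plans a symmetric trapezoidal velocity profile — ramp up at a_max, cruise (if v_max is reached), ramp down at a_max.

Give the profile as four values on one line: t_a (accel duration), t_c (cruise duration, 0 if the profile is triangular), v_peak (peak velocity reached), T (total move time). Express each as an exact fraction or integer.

t_a=1 t_c=1/2 v_peak=4 T=5/2

vₘ²/aₘ = 4²/4 = 4
6 ≥ 4 so v_max reached
t_a = 4/4 = 1; v_peak = 4
d_cruise = 6 − 4 = 2; t_c = 2/4 = 1/2
T = 2·1 + 1/2 = 5/2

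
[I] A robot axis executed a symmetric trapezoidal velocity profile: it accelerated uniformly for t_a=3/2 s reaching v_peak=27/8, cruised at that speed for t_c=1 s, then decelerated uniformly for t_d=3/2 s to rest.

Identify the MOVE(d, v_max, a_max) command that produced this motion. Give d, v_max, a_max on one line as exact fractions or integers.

d=135/16 v_max=27/8 a_max=9/4

a_max = (27/8)/(3/2) = 9/4
d_a = ½·27/8·3/2 = 81/32; d_c = 27/8·1 = 27/8
d = 2·81/32 + 27/8 = 135/16
t_c = 1 > 0 → v_max = v_peak = 27/8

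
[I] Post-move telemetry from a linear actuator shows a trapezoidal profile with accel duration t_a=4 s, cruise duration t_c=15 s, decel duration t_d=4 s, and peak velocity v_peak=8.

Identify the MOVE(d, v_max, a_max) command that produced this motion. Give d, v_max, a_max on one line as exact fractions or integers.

a_max = 8/4 = 2
d_a = ½·8·4 = 16; d_c = 8·15 = 120
d = 2·16 + 120 = 152
t_c = 15 > 0 → v_max = v_peak = 8

d=152 v_max=8 a_max=2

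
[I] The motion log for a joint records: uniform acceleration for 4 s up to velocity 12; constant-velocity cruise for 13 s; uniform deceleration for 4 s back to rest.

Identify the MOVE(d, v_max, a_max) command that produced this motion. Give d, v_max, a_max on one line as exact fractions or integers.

a_max = 12/4 = 3
d_a = ½·12·4 = 24; d_c = 12·13 = 156
d = 2·24 + 156 = 204
t_c = 13 > 0 so v_max = 12

d=204 v_max=12 a_max=3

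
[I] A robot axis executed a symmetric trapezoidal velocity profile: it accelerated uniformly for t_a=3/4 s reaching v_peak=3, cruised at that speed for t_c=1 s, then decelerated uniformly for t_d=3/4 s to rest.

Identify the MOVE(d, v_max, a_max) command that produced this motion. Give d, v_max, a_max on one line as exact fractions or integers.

a_max = 3/(3/4) = 4
d_a = ½·3·3/4 = 9/8; d_c = 3·1 = 3
d = 2·9/8 + 3 = 21/4
t_c = 1 > 0 so v_max = 3

d=21/4 v_max=3 a_max=4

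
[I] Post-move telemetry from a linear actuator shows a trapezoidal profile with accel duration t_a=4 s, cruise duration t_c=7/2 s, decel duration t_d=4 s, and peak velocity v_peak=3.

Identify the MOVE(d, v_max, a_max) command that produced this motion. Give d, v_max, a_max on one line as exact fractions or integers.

d=45/2 v_max=3 a_max=3/4

a_max = 3/4
d_a = ½·3·4 = 6; d_c = 3·7/2 = 21/2
d = 2·6 + 21/2 = 45/2
t_c = 7/2 > 0 → v_max = v_peak = 3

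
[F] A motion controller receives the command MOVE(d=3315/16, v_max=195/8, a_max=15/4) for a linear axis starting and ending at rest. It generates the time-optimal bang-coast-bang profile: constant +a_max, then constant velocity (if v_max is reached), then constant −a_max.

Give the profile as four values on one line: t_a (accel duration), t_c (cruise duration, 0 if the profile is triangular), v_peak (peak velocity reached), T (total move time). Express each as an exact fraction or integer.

t_a=13/2 t_c=2 v_peak=195/8 T=15

vₘ²/aₘ = (195/8)²/(15/4) = 2535/16
3315/16 ≥ 2535/16 so v_max reached
t_a = (195/8)/(15/4) = 13/2; v_peak = 195/8
d_cruise = 3315/16 − 2535/16 = 195/4; t_c = (195/4)/(195/8) = 2
T = 2·13/2 + 2 = 15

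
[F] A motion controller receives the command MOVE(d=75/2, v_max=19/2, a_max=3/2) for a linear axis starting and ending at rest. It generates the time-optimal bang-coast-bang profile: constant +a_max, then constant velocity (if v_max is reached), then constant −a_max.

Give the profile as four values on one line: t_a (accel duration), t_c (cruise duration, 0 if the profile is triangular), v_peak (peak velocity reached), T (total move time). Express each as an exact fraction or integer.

(v_max)²/a_max = (19/2)²/(3/2) = 361/6
75/2 < 361/6 → triangular
v_peak = √(75/2·3/2) = √(225/4) = 15/2
t_a = (15/2)/(3/2) = 5; t_c = 0
T = 2·5 = 10

t_a=5 t_c=0 v_peak=15/2 T=10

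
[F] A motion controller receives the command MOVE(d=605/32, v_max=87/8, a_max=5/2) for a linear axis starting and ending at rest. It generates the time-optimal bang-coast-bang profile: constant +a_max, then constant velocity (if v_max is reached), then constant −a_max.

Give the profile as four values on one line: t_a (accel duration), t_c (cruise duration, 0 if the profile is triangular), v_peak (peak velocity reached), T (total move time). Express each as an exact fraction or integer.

(v_max)²/a_max = (87/8)²/(5/2) = 7569/160
605/32 < 7569/160 → triangular
v_peak = √(605/32·5/2) = √(3025/64) = 55/8
t_a = (55/8)/(5/2) = 11/4; t_c = 0
T = 2·11/4 = 11/2

t_a=11/4 t_c=0 v_peak=55/8 T=11/2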